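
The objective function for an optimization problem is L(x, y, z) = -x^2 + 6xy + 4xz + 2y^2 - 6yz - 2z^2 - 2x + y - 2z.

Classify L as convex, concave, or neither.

neither

L is quadratic, so its Hessian is the constant matrix H = [[-2, 6, 4], [6, 4, -6], [4, -6, -4]].
Leading principal minors: -2, -44, -104.
Neither pattern holds ⇒ H is indefinite ⇒ neither convex nor concave.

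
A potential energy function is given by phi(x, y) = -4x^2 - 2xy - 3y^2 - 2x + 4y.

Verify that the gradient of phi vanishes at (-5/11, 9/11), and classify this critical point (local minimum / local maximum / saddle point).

∇phi = (-8x - 2y - 2, -2x - 6y + 4); substituting (-5/11, 9/11) gives ∇phi = (0, 0), so (-5/11, 9/11) is indeed a critical point.
The Hessian of phi is constant: H = [[-8, -2], [-2, -6]].
det(H) = (-8)·(-6) − (-2)² = 44.
det(H) > 0 and tr(H) = -14 < 0, so H is negative definite and the point is a local maximum.

local maximum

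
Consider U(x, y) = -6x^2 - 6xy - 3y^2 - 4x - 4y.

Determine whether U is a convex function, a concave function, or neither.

concave

U is quadratic, so its Hessian is the constant matrix H = [[-12, -6], [-6, -6]].
det(H) = 36, tr(H) = -18.
det(H) > 0 and tr(H) < 0, so H is negative definite everywhere: concave.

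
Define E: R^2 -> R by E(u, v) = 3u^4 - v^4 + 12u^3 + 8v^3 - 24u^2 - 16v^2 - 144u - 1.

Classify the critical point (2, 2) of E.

The mixed partial ∂²E/∂u∂v is 0, so the Hessian at any point is diag(E_uu, E_vv) = diag(12(3u^2 + 6u - 4), 4(-3v^2 + 12v - 8)).
At (2, 2): H = diag(240, 16).
Both eigenvalues are positive, so H is positive definite: a local minimum.

local minimum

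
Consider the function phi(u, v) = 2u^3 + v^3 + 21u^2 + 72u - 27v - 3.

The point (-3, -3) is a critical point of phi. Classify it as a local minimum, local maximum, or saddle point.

The mixed partial ∂²phi/∂u∂v is 0, so the Hessian at any point is diag(phi_uu, phi_vv) = diag(6(2u + 7), 6v).
At (-3, -3): H = diag(6, -18).
The eigenvalues have opposite signs, so H is indefinite: a saddle point.

saddle point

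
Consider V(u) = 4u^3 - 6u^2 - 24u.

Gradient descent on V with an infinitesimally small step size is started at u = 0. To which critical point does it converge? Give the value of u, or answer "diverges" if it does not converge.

2

V'(u) = 12(u - 2)(u + 1), so V'(0) = -24.
Gradient descent moves in the -V' direction, i.e. u is increasing.
The nearest critical point in that direction is u = 2, where V'' = 36 > 0 (a local minimum). The iterate converges there.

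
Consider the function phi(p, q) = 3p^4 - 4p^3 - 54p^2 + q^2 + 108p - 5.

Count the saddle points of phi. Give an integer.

1

phi separates as a function of p plus a function of q, so ∇phi=0 decouples.
∂phi/∂p = 12(p - 3)(p - 1)(p + 3) = 0 at p ∈ {-3, 1, 3}; ∂phi/∂q = 2q = 0 at q ∈ {0}.
The Hessian is diagonal: diag(phi_pp, phi_qq). Second derivatives: phi_pp(-3)=288, phi_pp(1)=-96, phi_pp(3)=144; phi_qq(0)=2.
Saddle points occur where the two diagonal entries have opposite signs: (1, 0). Count: 1.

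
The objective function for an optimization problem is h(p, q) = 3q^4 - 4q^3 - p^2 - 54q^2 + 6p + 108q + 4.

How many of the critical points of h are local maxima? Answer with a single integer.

1

h separates as a function of p plus a function of q, so ∇h=0 decouples.
∂h/∂p = -2(p - 3) = 0 at p ∈ {3}; ∂h/∂q = 12(q - 3)(q - 1)(q + 3) = 0 at q ∈ {-3, 1, 3}.
The Hessian is diagonal: diag(h_pp, h_qq). Second derivatives: h_pp(3)=-2; h_qq(-3)=288, h_qq(1)=-96, h_qq(3)=144.
Local maxima occur where both diagonal entries negative: (3, 1). Count: 1.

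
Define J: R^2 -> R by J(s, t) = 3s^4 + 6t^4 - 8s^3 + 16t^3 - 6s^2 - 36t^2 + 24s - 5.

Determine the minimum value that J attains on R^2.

-294

J(s,t) separates as P(s) + Q(t) − 5, so its minimum is min P + min Q − 5.
P'(s) = 12(s - 2)(s - 1)(s + 1) vanishes at s ∈ {-1, 1, 2}; Q'(t) = 24t(t - 1)(t + 3) vanishes at t ∈ {-3, 0, 1}.
Local minima of P (where P''>0): P(-1)=-19, P(2)=8. Local minima of Q: Q(-3)=-270, Q(1)=-14.
So the global minimum of J is P(-1) + Q(-3) − 5 = -19 − 270 − 5 = -294, attained at (-1, -3).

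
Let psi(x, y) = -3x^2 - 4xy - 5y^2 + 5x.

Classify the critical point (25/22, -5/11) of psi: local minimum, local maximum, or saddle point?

The Hessian of psi is constant: H = [[-6, -4], [-4, -10]].
det(H) = (-6)·(-10) − (-4)² = 44.
det(H) > 0 and tr(H) = -16 < 0, so H is negative definite and the point is a local maximum.

local maximum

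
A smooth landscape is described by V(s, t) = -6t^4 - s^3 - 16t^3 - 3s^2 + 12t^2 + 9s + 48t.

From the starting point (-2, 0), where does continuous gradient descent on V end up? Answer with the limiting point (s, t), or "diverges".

(-3, -1)

V is separable, so gradient descent decouples: s follows -∂V/∂s, t follows -∂V/∂t.
∂V/∂s = -3(s - 1)(s + 3); at s=-2 this is 9, so s decreases.
∂V/∂t = -24(t - 1)(t + 1)(t + 2); at t=0 this is 48, so t decreases.
s converges to its nearest critical value -3 (a local min of the s-part); t converges to -1. The iterate converges to (-3, -1).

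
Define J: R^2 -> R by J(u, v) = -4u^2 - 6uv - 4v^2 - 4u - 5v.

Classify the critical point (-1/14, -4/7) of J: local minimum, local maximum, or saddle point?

local maximum

The Hessian of J is constant: H = [[-8, -6], [-6, -8]].
det(H) = (-8)·(-8) − (-6)² = 28.
det(H) > 0 and tr(H) = -16 < 0, so H is negative definite and the point is a local maximum.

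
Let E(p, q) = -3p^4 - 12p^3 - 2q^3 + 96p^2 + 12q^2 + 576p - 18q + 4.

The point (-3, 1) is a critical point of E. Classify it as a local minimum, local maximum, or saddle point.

The mixed partial ∂²E/∂p∂q is 0, so the Hessian at any point is diag(E_pp, E_qq) = diag(12(-3p^2 - 6p + 16), 12(-q + 2)).
At (-3, 1): H = diag(84, 12).
Both eigenvalues are positive, so H is positive definite: a local minimum.

local minimum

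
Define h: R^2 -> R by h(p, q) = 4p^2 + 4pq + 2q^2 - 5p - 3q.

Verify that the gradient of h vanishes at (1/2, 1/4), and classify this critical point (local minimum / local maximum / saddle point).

∇h = (8p + 4q - 5, 4p + 4q - 3); substituting (1/2, 1/4) gives ∇h = (0, 0), so (1/2, 1/4) is indeed a critical point.
The Hessian of h is constant: H = [[8, 4], [4, 4]].
det(H) = 8·4 − 4² = 16.
det(H) > 0 and tr(H) = 12 > 0, so H is positive definite and the point is a local minimum.

local minimum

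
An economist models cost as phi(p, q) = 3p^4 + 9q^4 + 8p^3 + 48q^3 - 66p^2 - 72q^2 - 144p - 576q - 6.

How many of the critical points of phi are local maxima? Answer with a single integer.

phi separates as a function of p plus a function of q, so ∇phi=0 decouples.
∂phi/∂p = 12(p - 3)(p + 1)(p + 4) = 0 at p ∈ {-4, -1, 3}; ∂phi/∂q = 36(q - 2)(q + 2)(q + 4) = 0 at q ∈ {-4, -2, 2}.
The Hessian is diagonal: diag(phi_pp, phi_qq). Second derivatives: phi_pp(-4)=252, phi_pp(-1)=-144, phi_pp(3)=336; phi_qq(-4)=432, phi_qq(-2)=-288, phi_qq(2)=864.
Local maxima occur where both diagonal entries negative: (-1, -2). Count: 1.

1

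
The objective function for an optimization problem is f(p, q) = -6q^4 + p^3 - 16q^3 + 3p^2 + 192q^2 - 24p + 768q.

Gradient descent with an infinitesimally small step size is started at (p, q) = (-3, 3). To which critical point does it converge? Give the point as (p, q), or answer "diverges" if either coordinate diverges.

f is separable, so gradient descent decouples: p follows -∂f/∂p, q follows -∂f/∂q.
∂f/∂p = 3(p - 2)(p + 4); at p=-3 this is -15, so p increases.
∂f/∂q = -24(q - 4)(q + 2)(q + 4); at q=3 this is 840, so q decreases.
p converges to its nearest critical value 2 (a local min of the p-part); q converges to -2. The iterate converges to (2, -2).

(2, -2)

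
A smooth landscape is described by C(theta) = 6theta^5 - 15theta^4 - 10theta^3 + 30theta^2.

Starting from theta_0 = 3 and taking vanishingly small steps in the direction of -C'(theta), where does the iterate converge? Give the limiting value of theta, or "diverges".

C'(theta) = 30theta(theta - 2)(theta - 1)(theta + 1), so C'(3) = 720.
Gradient descent moves in the -C' direction, i.e. theta is decreasing.
The nearest critical point in that direction is theta = 2, where C'' = 180 > 0 (a local minimum). The iterate converges there.

2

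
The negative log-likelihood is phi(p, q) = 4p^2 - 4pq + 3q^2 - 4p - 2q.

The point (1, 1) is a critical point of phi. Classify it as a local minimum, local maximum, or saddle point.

local minimum

The Hessian of phi is constant: H = [[8, -4], [-4, 6]].
det(H) = 8·6 − (-4)² = 32.
det(H) > 0 and tr(H) = 14 > 0, so H is positive definite and the point is a local minimum.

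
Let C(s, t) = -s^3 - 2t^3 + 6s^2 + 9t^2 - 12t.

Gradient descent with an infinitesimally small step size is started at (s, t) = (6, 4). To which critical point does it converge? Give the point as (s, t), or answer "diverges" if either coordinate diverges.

C is separable, so gradient descent decouples: s follows -∂C/∂s, t follows -∂C/∂t.
∂C/∂s = -3s(s - 4); at s=6 this is -36, so s increases.
∂C/∂t = -6(t - 2)(t - 1); at t=4 this is -36, so t increases.
The s-coordinate has no critical point in that direction and runs off to infinity.

diverges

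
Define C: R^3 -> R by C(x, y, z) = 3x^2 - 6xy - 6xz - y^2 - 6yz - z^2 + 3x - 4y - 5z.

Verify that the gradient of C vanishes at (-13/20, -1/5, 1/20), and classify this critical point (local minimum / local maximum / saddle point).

saddle point

∇C = (6x - 6y - 6z + 3, -6x - 2y - 6z - 4, -6x - 6y - 2z - 5); substituting (-13/20, -1/5, 1/20) gives ∇C = (0, 0, 0), so (-13/20, -1/5, 1/20) is indeed a critical point.
The Hessian is constant: H = [[6, -6, -6], [-6, -2, -6], [-6, -6, -2]].
Leading principal minors: Δ₁ = 6, Δ₂ = -48, Δ₃ = -480.
The minors fit neither the all-positive nor the alternating-sign pattern, so H is indefinite: a saddle point.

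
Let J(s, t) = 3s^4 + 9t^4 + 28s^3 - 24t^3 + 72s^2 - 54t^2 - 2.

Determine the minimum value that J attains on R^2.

J(s,t) separates as P(s) + Q(t) − 2, so its minimum is min P + min Q − 2.
P'(s) = 12s(s + 3)(s + 4) vanishes at s ∈ {-4, -3, 0}; Q'(t) = 36t(t - 3)(t + 1) vanishes at t ∈ {-1, 0, 3}.
Local minima of P (where P''>0): P(-4)=128, P(0)=0. Local minima of Q: Q(-1)=-21, Q(3)=-405.
So the global minimum of J is P(0) + Q(3) − 2 = 0 − 405 − 2 = -407, attained at (0, 3).

-407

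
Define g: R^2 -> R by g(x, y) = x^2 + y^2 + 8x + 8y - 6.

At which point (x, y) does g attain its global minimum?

(-4, -4)

g(x,y) separates as P(x) + Q(y) − 6, so its minimum is min P + min Q − 6.
P'(x) = 2x + 8 vanishes at x ∈ {-4}; Q'(y) = 2y + 8 vanishes at y ∈ {-4}.
Local minima of P (where P''>0): P(-4)=-16. Local minima of Q: Q(-4)=-16.
So the global minimum of g is P(-4) + Q(-4) − 6 = -16 − 16 − 6 = -38, attained at (-4, -4).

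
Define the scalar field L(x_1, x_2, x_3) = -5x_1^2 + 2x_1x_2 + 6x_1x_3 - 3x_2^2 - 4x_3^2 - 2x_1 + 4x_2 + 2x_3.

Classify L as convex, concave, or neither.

concave

L is quadratic, so its Hessian is the constant matrix H = [[-10, 2, 6], [2, -6, 0], [6, 0, -8]].
Leading principal minors: -10, 56, -232.
Signs alternate −, +, − ⇒ H ≺ 0 ⇒ concave.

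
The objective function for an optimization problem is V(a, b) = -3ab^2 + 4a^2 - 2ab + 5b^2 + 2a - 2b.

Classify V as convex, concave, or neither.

neither

The term -3ab^2 is cubic, so the Hessian is not constant.
∂²V/∂b² = -6a + 10, which takes both signs as a varies (negative for sufficiently large a). A diagonal entry of the Hessian changing sign means the Hessian is neither positive- nor negative-semidefinite on all of R^2.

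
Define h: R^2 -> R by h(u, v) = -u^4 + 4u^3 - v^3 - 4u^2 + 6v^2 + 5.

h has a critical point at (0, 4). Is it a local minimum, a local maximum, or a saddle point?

The mixed partial ∂²h/∂u∂v is 0, so the Hessian at any point is diag(h_uu, h_vv) = diag(4(-3u^2 + 6u - 2), 6(-v + 2)).
At (0, 4): H = diag(-8, -12).
Both eigenvalues are negative, so H is negative definite: a local maximum.

local maximum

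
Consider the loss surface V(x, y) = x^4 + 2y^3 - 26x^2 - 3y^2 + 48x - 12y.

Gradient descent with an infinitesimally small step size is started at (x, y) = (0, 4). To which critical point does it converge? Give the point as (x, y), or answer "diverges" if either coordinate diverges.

(-4, 2)

V is separable, so gradient descent decouples: x follows -∂V/∂x, y follows -∂V/∂y.
∂V/∂x = 4(x - 3)(x - 1)(x + 4); at x=0 this is 48, so x decreases.
∂V/∂y = 6(y - 2)(y + 1); at y=4 this is 60, so y decreases.
x converges to its nearest critical value -4 (a local min of the x-part); y converges to 2. The iterate converges to (-4, 2).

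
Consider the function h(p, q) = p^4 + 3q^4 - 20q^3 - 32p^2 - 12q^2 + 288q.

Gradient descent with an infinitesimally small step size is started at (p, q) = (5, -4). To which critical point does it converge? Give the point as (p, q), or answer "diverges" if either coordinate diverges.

(4, -2)

h is separable, so gradient descent decouples: p follows -∂h/∂p, q follows -∂h/∂q.
∂h/∂p = 4p(p - 4)(p + 4); at p=5 this is 180, so p decreases.
∂h/∂q = 12(q - 4)(q - 3)(q + 2); at q=-4 this is -1344, so q increases.
p converges to its nearest critical value 4 (a local min of the p-part); q converges to -2. The iterate converges to (4, -2).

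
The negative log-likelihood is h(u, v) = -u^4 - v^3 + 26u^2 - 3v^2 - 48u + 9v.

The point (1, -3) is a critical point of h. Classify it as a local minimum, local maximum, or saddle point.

The mixed partial ∂²h/∂u∂v is 0, so the Hessian at any point is diag(h_uu, h_vv) = diag(4(-3u^2 + 13), -6(v + 1)).
At (1, -3): H = diag(40, 12).
Both eigenvalues are positive, so H is positive definite: a local minimum.

local minimum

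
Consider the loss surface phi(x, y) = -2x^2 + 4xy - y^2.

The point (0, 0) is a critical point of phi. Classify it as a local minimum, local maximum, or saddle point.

saddle point

The Hessian of phi is constant: H = [[-4, 4], [4, -2]].
det(H) = (-4)·(-2) − 4² = -8.
Since det(H) < 0, H is indefinite and the critical point is a saddle point.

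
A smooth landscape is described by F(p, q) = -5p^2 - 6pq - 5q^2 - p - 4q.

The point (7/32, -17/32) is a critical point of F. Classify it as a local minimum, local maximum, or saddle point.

local maximum

The Hessian of F is constant: H = [[-10, -6], [-6, -10]].
det(H) = (-10)·(-10) − (-6)² = 64.
det(H) > 0 and tr(H) = -20 < 0, so H is negative definite and the point is a local maximum.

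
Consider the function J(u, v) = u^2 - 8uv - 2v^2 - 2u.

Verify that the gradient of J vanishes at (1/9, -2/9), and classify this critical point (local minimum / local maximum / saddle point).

saddle point

∇J = (2u - 8v - 2, -8u - 4v); substituting (1/9, -2/9) gives ∇J = (0, 0), so (1/9, -2/9) is indeed a critical point.
The Hessian of J is constant: H = [[2, -8], [-8, -4]].
det(H) = 2·(-4) − (-8)² = -72.
Since det(H) < 0, H is indefinite and the critical point is a saddle point.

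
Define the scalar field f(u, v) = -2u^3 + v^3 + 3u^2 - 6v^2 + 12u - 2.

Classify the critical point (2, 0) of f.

The mixed partial ∂²f/∂u∂v is 0, so the Hessian at any point is diag(f_uu, f_vv) = diag(6(-2u + 1), 6(v - 2)).
At (2, 0): H = diag(-18, -12).
Both eigenvalues are negative, so H is negative definite: a local maximum.

local maximum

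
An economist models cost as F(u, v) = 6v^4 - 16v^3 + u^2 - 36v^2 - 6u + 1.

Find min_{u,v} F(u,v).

F(u,v) separates as P(u) + Q(v) + 1, so its minimum is min P + min Q + 1.
P'(u) = 2u - 6 vanishes at u ∈ {3}; Q'(v) = 24v(v - 3)(v + 1) vanishes at v ∈ {-1, 0, 3}.
Local minima of P (where P''>0): P(3)=-9. Local minima of Q: Q(-1)=-14, Q(3)=-270.
So the global minimum of F is P(3) + Q(3) + 1 = -9 − 270 + 1 = -278, attained at (3, 3).

-278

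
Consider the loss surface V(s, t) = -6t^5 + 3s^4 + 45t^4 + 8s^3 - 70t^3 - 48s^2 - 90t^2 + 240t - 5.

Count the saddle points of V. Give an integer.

6

V separates as a function of s plus a function of t, so ∇V=0 decouples.
∂V/∂s = 12s(s - 2)(s + 4) = 0 at s ∈ {-4, 0, 2}; ∂V/∂t = -30(t - 4)(t - 2)(t - 1)(t + 1) = 0 at t ∈ {-1, 1, 2, 4}.
The Hessian is diagonal: diag(V_ss, V_tt). Second derivatives: V_ss(-4)=288, V_ss(0)=-96, V_ss(2)=144; V_tt(-1)=900, V_tt(1)=-180, V_tt(2)=180, V_tt(4)=-900.
Saddle points occur where the two diagonal entries have opposite signs: (-4, 1), (-4, 4), (0, -1), (0, 2), (2, 1), (2, 4). Count: 6.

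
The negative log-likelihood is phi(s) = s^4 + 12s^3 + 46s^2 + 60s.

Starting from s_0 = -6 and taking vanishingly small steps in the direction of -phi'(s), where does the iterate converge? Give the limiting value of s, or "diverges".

-5

phi'(s) = 4(s + 1)(s + 3)(s + 5), so phi'(-6) = -60.
Gradient descent moves in the -phi' direction, i.e. s is increasing.
The nearest critical point in that direction is s = -5, where phi'' = 32 > 0 (a local minimum). The iterate converges there.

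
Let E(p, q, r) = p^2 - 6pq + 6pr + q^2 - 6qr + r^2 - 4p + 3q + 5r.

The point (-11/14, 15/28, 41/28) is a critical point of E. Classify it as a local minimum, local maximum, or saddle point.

The Hessian is constant: H = [[2, -6, 6], [-6, 2, -6], [6, -6, 2]].
Leading principal minors: Δ₁ = 2, Δ₂ = -32, Δ₃ = 224.
The minors fit neither the all-positive nor the alternating-sign pattern, so H is indefinite: a saddle point.

saddle point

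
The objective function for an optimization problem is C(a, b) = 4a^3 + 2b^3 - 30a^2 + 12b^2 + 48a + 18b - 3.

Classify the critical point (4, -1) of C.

local minimum

The mixed partial ∂²C/∂a∂b is 0, so the Hessian at any point is diag(C_aa, C_bb) = diag(12(2a - 5), 12(b + 2)).
At (4, -1): H = diag(36, 12).
Both eigenvalues are positive, so H is positive definite: a local minimum.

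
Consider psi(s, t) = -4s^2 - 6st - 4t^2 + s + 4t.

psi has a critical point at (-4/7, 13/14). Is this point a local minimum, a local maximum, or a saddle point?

local maximum

The Hessian of psi is constant: H = [[-8, -6], [-6, -8]].
det(H) = (-8)·(-8) − (-6)² = 28.
det(H) > 0 and tr(H) = -16 < 0, so H is negative definite and the point is a local maximum.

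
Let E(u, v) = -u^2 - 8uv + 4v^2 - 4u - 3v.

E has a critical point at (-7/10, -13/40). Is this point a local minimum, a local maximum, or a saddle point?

saddle point

The Hessian of E is constant: H = [[-2, -8], [-8, 8]].
det(H) = (-2)·8 − (-8)² = -80.
Since det(H) < 0, H is indefinite and the critical point is a saddle point.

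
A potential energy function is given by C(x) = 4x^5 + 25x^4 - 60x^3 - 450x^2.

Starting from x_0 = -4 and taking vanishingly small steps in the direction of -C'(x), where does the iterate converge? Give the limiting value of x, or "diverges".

C'(x) = 20x(x - 3)(x + 3)(x + 5), so C'(-4) = -560.
Gradient descent moves in the -C' direction, i.e. x is increasing.
The nearest critical point in that direction is x = -3, where C'' = 720 > 0 (a local minimum). The iterate converges there.

-3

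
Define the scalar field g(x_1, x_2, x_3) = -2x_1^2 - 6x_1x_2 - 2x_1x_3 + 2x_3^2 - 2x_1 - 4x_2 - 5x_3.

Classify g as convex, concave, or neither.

neither

g is quadratic, so its Hessian is the constant matrix H = [[-4, -6, -2], [-6, 0, 0], [-2, 0, 4]].
Leading principal minors: -4, -36, -144.
Neither pattern holds ⇒ H is indefinite ⇒ neither convex nor concave.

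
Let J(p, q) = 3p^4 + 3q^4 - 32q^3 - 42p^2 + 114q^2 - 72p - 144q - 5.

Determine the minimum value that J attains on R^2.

-415

J(p,q) separates as A(p) + B(q) − 5, so its minimum is min A + min B − 5.
A'(p) = 12(p - 3)(p + 1)(p + 2) vanishes at p ∈ {-2, -1, 3}; B'(q) = 12(q - 4)(q - 3)(q - 1) vanishes at q ∈ {1, 3, 4}.
Local minima of A (where A''>0): A(-2)=24, A(3)=-351. Local minima of B: B(1)=-59, B(4)=-32.
So the global minimum of J is A(3) + B(1) − 5 = -351 − 59 − 5 = -415, attained at (3, 1).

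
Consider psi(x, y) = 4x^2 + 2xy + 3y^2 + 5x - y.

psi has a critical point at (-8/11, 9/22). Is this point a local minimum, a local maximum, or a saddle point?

local minimum

The Hessian of psi is constant: H = [[8, 2], [2, 6]].
det(H) = 8·6 − 2² = 44.
det(H) > 0 and tr(H) = 14 > 0, so H is positive definite and the point is a local minimum.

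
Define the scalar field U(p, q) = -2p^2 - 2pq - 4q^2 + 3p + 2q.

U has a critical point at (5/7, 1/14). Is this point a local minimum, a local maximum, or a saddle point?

local maximum

The Hessian of U is constant: H = [[-4, -2], [-2, -8]].
det(H) = (-4)·(-8) − (-2)² = 28.
det(H) > 0 and tr(H) = -12 < 0, so H is negative definite and the point is a local maximum.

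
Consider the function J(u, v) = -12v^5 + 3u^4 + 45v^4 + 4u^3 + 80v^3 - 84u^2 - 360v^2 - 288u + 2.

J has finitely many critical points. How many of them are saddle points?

J separates as a function of u plus a function of v, so ∇J=0 decouples.
∂J/∂u = 12(u - 4)(u + 2)(u + 3) = 0 at u ∈ {-3, -2, 4}; ∂J/∂v = -60v(v - 3)(v - 2)(v + 2) = 0 at v ∈ {-2, 0, 2, 3}.
The Hessian is diagonal: diag(J_uu, J_vv). Second derivatives: J_uu(-3)=84, J_uu(-2)=-72, J_uu(4)=504; J_vv(-2)=2400, J_vv(0)=-720, J_vv(2)=480, J_vv(3)=-900.
Saddle points occur where the two diagonal entries have opposite signs: (-3, 0), (-3, 3), (-2, -2), (-2, 2), (4, 0), (4, 3). Count: 6.

6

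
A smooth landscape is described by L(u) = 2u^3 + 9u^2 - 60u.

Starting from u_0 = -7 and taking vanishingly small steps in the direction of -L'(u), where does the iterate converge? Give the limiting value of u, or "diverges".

diverges

L'(u) = 6(u - 2)(u + 5), so L'(-7) = 108.
Gradient descent moves in the -L' direction, i.e. u is decreasing.
There is no critical point below u=-7, and L' keeps the same sign, so the iterate runs off to −∞.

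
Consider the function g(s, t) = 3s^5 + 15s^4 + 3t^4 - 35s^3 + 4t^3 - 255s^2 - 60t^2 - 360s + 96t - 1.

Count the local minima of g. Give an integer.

g separates as a function of s plus a function of t, so ∇g=0 decouples.
∂g/∂s = 15(s - 3)(s + 1)(s + 2)(s + 4) = 0 at s ∈ {-4, -2, -1, 3}; ∂g/∂t = 12(t - 2)(t - 1)(t + 4) = 0 at t ∈ {-4, 1, 2}.
The Hessian is diagonal: diag(g_ss, g_tt). Second derivatives: g_ss(-4)=-630, g_ss(-2)=150, g_ss(-1)=-180, g_ss(3)=2100; g_tt(-4)=360, g_tt(1)=-60, g_tt(2)=72.
Local minima occur where both diagonal entries positive: (-2, -4), (-2, 2), (3, -4), (3, 2). Count: 4.

4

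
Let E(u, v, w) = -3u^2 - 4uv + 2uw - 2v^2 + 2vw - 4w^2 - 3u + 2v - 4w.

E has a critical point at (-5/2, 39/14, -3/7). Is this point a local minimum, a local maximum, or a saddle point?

The Hessian is constant: H = [[-6, -4, 2], [-4, -4, 2], [2, 2, -8]].
Leading principal minors: Δ₁ = -6, Δ₂ = 8, Δ₃ = -56.
The minors alternate sign starting negative (−, +, −), so H is negative definite: a local maximum.

local maximum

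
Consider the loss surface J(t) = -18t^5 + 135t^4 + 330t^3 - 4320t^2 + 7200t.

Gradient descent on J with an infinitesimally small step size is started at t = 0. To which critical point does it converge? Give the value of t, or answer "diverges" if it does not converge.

J'(t) = -90(t - 5)(t - 4)(t - 1)(t + 4), so J'(0) = 7200.
Gradient descent moves in the -J' direction, i.e. t is decreasing.
The nearest critical point in that direction is t = -4, where J'' = 32400 > 0 (a local minimum). The iterate converges there.

-4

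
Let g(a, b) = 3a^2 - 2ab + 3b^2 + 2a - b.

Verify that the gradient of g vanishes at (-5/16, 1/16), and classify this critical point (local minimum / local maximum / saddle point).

local minimum

∇g = (6a - 2b + 2, -2a + 6b - 1); substituting (-5/16, 1/16) gives ∇g = (0, 0), so (-5/16, 1/16) is indeed a critical point.
The Hessian of g is constant: H = [[6, -2], [-2, 6]].
det(H) = 6·6 − (-2)² = 32.
det(H) > 0 and tr(H) = 12 > 0, so H is positive definite and the point is a local minimum.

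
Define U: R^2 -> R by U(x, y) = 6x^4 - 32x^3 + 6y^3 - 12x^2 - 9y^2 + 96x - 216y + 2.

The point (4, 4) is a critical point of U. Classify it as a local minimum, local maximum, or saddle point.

The mixed partial ∂²U/∂x∂y is 0, so the Hessian at any point is diag(U_xx, U_yy) = diag(24(3x^2 - 8x - 1), 18(2y - 1)).
At (4, 4): H = diag(360, 126).
Both eigenvalues are positive, so H is positive definite: a local minimum.

local minimum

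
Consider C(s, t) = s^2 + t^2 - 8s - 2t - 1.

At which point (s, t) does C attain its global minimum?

(4, 1)

C(s,t) separates as P(s) + Q(t) − 1, so its minimum is min P + min Q − 1.
P'(s) = 2s - 8 vanishes at s ∈ {4}; Q'(t) = 2(t - 1) vanishes at t ∈ {1}.
Local minima of P (where P''>0): P(4)=-16. Local minima of Q: Q(1)=-1.
So the global minimum of C is P(4) + Q(1) − 1 = -16 − 1 − 1 = -18, attained at (4, 1).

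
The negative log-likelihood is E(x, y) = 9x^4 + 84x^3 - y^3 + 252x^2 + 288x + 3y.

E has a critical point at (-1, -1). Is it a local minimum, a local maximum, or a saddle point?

local minimum

The mixed partial ∂²E/∂x∂y is 0, so the Hessian at any point is diag(E_xx, E_yy) = diag(36(3x^2 + 14x + 14), -6y).
At (-1, -1): H = diag(108, 6).
Both eigenvalues are positive, so H is positive definite: a local minimum.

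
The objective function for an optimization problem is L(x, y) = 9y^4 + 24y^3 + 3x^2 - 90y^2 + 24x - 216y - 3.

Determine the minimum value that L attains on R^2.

-507

L(x,y) separates as P(x) + Q(y) − 3, so its minimum is min P + min Q − 3.
P'(x) = 6x + 24 vanishes at x ∈ {-4}; Q'(y) = 36(y - 2)(y + 1)(y + 3) vanishes at y ∈ {-3, -1, 2}.
Local minima of P (where P''>0): P(-4)=-48. Local minima of Q: Q(-3)=-81, Q(2)=-456.
So the global minimum of L is P(-4) + Q(2) − 3 = -48 − 456 − 3 = -507, attained at (-4, 2).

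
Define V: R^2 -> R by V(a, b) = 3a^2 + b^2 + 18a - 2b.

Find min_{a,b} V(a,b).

V(a,b) separates as P(a) + Q(b), so its minimum is min P + min Q.
P'(a) = 6a + 18 vanishes at a ∈ {-3}; Q'(b) = 2b - 2 vanishes at b ∈ {1}.
Local minima of P (where P''>0): P(-3)=-27. Local minima of Q: Q(1)=-1.
So the global minimum of V is P(-3) + Q(1) = -27 − 1 = -28, attained at (-3, 1).

-28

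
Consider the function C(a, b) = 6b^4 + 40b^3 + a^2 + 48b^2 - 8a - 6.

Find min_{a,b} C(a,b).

-278

C(a,b) separates as P(a) + Q(b) − 6, so its minimum is min P + min Q − 6.
P'(a) = 2a - 8 vanishes at a ∈ {4}; Q'(b) = 24b(b + 1)(b + 4) vanishes at b ∈ {-4, -1, 0}.
Local minima of P (where P''>0): P(4)=-16. Local minima of Q: Q(-4)=-256, Q(0)=0.
So the global minimum of C is P(4) + Q(-4) − 6 = -16 − 256 − 6 = -278, attained at (4, -4).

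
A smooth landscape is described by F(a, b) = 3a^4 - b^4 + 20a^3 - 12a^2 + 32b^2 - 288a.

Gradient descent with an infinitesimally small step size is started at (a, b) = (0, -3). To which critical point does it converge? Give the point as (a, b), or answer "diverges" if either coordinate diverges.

F is separable, so gradient descent decouples: a follows -∂F/∂a, b follows -∂F/∂b.
∂F/∂a = 12(a - 2)(a + 3)(a + 4); at a=0 this is -288, so a increases.
∂F/∂b = -4b(b - 4)(b + 4); at b=-3 this is -84, so b increases.
a converges to its nearest critical value 2 (a local min of the a-part); b converges to 0. The iterate converges to (2, 0).

(2, 0)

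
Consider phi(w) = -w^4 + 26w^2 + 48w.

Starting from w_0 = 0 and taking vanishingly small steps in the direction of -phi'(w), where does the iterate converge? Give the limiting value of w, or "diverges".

phi'(w) = -4(w - 4)(w + 1)(w + 3), so phi'(0) = 48.
Gradient descent moves in the -phi' direction, i.e. w is decreasing.
The nearest critical point in that direction is w = -1, where phi'' = 40 > 0 (a local minimum). The iterate converges there.

-1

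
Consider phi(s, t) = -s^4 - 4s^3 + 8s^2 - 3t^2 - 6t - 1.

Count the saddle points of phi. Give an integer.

phi separates as a function of s plus a function of t, so ∇phi=0 decouples.
∂phi/∂s = -4s(s - 1)(s + 4) = 0 at s ∈ {-4, 0, 1}; ∂phi/∂t = -6(t + 1) = 0 at t ∈ {-1}.
The Hessian is diagonal: diag(phi_ss, phi_tt). Second derivatives: phi_ss(-4)=-80, phi_ss(0)=16, phi_ss(1)=-20; phi_tt(-1)=-6.
Saddle points occur where the two diagonal entries have opposite signs: (0, -1). Count: 1.

1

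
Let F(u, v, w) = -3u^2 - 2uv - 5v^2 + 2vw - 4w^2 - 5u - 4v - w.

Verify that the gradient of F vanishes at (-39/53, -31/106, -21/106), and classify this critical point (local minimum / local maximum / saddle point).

∇F = (-6u - 2v - 5, -2u - 10v + 2w - 4, 2v - 8w - 1); substituting (-39/53, -31/106, -21/106) gives ∇F = (0, 0, 0), so (-39/53, -31/106, -21/106) is indeed a critical point.
The Hessian is constant: H = [[-6, -2, 0], [-2, -10, 2], [0, 2, -8]].
Leading principal minors: Δ₁ = -6, Δ₂ = 56, Δ₃ = -424.
The minors alternate sign starting negative (−, +, −), so H is negative definite: a local maximum.

local maximum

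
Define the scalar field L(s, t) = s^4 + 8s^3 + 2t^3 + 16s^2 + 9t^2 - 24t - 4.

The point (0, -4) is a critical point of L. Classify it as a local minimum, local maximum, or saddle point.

saddle point

The mixed partial ∂²L/∂s∂t is 0, so the Hessian at any point is diag(L_ss, L_tt) = diag(4(3s^2 + 12s + 8), 6(2t + 3)).
At (0, -4): H = diag(32, -30).
The eigenvalues have opposite signs, so H is indefinite: a saddle point.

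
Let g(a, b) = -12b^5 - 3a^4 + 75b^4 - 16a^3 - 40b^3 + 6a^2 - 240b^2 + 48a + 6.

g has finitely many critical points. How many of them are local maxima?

g separates as a function of a plus a function of b, so ∇g=0 decouples.
∂g/∂a = -12(a - 1)(a + 1)(a + 4) = 0 at a ∈ {-4, -1, 1}; ∂g/∂b = -60b(b - 4)(b - 2)(b + 1) = 0 at b ∈ {-1, 0, 2, 4}.
The Hessian is diagonal: diag(g_aa, g_bb). Second derivatives: g_aa(-4)=-180, g_aa(-1)=72, g_aa(1)=-120; g_bb(-1)=900, g_bb(0)=-480, g_bb(2)=720, g_bb(4)=-2400.
Local maxima occur where both diagonal entries negative: (-4, 0), (-4, 4), (1, 0), (1, 4). Count: 4.

4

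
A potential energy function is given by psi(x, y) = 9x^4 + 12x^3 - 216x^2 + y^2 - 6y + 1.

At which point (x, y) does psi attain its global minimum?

psi(x,y) separates as P(x) + Q(y) + 1, so its minimum is min P + min Q + 1.
P'(x) = 36x(x - 3)(x + 4) vanishes at x ∈ {-4, 0, 3}; Q'(y) = 2y - 6 vanishes at y ∈ {3}.
Local minima of P (where P''>0): P(-4)=-1920, P(3)=-891. Local minima of Q: Q(3)=-9.
So the global minimum of psi is P(-4) + Q(3) + 1 = -1920 − 9 + 1 = -1928, attained at (-4, 3).

(-4, 3)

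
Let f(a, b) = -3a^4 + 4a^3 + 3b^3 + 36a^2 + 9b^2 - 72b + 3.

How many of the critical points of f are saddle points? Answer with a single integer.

f separates as a function of a plus a function of b, so ∇f=0 decouples.
∂f/∂a = -12a(a - 3)(a + 2) = 0 at a ∈ {-2, 0, 3}; ∂f/∂b = 9(b - 2)(b + 4) = 0 at b ∈ {-4, 2}.
The Hessian is diagonal: diag(f_aa, f_bb). Second derivatives: f_aa(-2)=-120, f_aa(0)=72, f_aa(3)=-180; f_bb(-4)=-54, f_bb(2)=54.
Saddle points occur where the two diagonal entries have opposite signs: (-2, 2), (0, -4), (3, 2). Count: 3.

3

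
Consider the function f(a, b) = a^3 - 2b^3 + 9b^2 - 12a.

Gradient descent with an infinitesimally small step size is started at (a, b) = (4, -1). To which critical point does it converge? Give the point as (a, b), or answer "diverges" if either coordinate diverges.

(2, 0)

f is separable, so gradient descent decouples: a follows -∂f/∂a, b follows -∂f/∂b.
∂f/∂a = 3(a - 2)(a + 2); at a=4 this is 36, so a decreases.
∂f/∂b = -6b(b - 3); at b=-1 this is -24, so b increases.
a converges to its nearest critical value 2 (a local min of the a-part); b converges to 0. The iterate converges to (2, 0).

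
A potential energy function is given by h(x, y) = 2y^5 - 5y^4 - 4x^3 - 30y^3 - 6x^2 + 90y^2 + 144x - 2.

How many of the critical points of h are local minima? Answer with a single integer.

h separates as a function of x plus a function of y, so ∇h=0 decouples.
∂h/∂x = -12(x - 3)(x + 4) = 0 at x ∈ {-4, 3}; ∂h/∂y = 10y(y - 3)(y - 2)(y + 3) = 0 at y ∈ {-3, 0, 2, 3}.
The Hessian is diagonal: diag(h_xx, h_yy). Second derivatives: h_xx(-4)=84, h_xx(3)=-84; h_yy(-3)=-900, h_yy(0)=180, h_yy(2)=-100, h_yy(3)=180.
Local minima occur where both diagonal entries positive: (-4, 0), (-4, 3). Count: 2.

2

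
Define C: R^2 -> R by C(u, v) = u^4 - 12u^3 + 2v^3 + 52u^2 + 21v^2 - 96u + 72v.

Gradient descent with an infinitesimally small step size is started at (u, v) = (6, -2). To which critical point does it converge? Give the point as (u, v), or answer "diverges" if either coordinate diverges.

(4, -3)

C is separable, so gradient descent decouples: u follows -∂C/∂u, v follows -∂C/∂v.
∂C/∂u = 4(u - 4)(u - 3)(u - 2); at u=6 this is 96, so u decreases.
∂C/∂v = 6(v + 3)(v + 4); at v=-2 this is 12, so v decreases.
u converges to its nearest critical value 4 (a local min of the u-part); v converges to -3. The iterate converges to (4, -3).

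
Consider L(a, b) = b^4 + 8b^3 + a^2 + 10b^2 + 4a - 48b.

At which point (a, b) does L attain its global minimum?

L(a,b) separates as P(a) + Q(b), so its minimum is min P + min Q.
P'(a) = 2a + 4 vanishes at a ∈ {-2}; Q'(b) = 4(b - 1)(b + 3)(b + 4) vanishes at b ∈ {-4, -3, 1}.
Local minima of P (where P''>0): P(-2)=-4. Local minima of Q: Q(-4)=96, Q(1)=-29.
So the global minimum of L is P(-2) + Q(1) = -4 − 29 = -33, attained at (-2, 1).

(-2, 1)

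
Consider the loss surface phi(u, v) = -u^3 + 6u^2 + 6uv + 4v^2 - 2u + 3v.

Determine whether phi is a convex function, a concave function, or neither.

neither

The term -u^3 is cubic, so the Hessian is not constant.
∂²phi/∂u² = -6u + 12, which takes both signs as u varies (negative for sufficiently large u). A diagonal entry of the Hessian changing sign means the Hessian is neither positive- nor negative-semidefinite on all of R^2.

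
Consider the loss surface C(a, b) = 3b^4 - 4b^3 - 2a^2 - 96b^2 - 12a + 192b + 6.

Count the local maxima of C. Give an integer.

1

C separates as a function of a plus a function of b, so ∇C=0 decouples.
∂C/∂a = -4(a + 3) = 0 at a ∈ {-3}; ∂C/∂b = 12(b - 4)(b - 1)(b + 4) = 0 at b ∈ {-4, 1, 4}.
The Hessian is diagonal: diag(C_aa, C_bb). Second derivatives: C_aa(-3)=-4; C_bb(-4)=480, C_bb(1)=-180, C_bb(4)=288.
Local maxima occur where both diagonal entries negative: (-3, 1). Count: 1.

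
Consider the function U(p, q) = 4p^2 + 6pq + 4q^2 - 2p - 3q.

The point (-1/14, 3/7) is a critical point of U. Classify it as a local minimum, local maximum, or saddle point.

local minimum

The Hessian of U is constant: H = [[8, 6], [6, 8]].
det(H) = 8·8 − 6² = 28.
det(H) > 0 and tr(H) = 16 > 0, so H is positive definite and the point is a local minimum.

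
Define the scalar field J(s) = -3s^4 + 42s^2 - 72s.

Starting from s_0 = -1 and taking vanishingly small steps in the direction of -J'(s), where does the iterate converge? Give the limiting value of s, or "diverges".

J'(s) = -12(s - 2)(s - 1)(s + 3), so J'(-1) = -144.
Gradient descent moves in the -J' direction, i.e. s is increasing.
The nearest critical point in that direction is s = 1, where J'' = 48 > 0 (a local minimum). The iterate converges there.

1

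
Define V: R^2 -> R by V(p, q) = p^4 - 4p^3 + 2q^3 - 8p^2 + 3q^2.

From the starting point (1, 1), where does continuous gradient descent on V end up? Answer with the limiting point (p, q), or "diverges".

V is separable, so gradient descent decouples: p follows -∂V/∂p, q follows -∂V/∂q.
∂V/∂p = 4p(p - 4)(p + 1); at p=1 this is -24, so p increases.
∂V/∂q = 6q(q + 1); at q=1 this is 12, so q decreases.
p converges to its nearest critical value 4 (a local min of the p-part); q converges to 0. The iterate converges to (4, 0).

(4, 0)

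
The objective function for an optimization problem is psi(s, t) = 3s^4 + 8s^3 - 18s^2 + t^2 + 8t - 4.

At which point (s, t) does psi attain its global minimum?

(-3, -4)

psi(s,t) separates as P(s) + Q(t) − 4, so its minimum is min P + min Q − 4.
P'(s) = 12s(s - 1)(s + 3) vanishes at s ∈ {-3, 0, 1}; Q'(t) = 2(t + 4) vanishes at t ∈ {-4}.
Local minima of P (where P''>0): P(-3)=-135, P(1)=-7. Local minima of Q: Q(-4)=-16.
So the global minimum of psi is P(-3) + Q(-4) − 4 = -135 − 16 − 4 = -155, attained at (-3, -4).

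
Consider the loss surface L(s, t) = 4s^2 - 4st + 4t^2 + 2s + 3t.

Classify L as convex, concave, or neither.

L is quadratic, so its Hessian is the constant matrix H = [[8, -4], [-4, 8]].
det(H) = 48, tr(H) = 16.
det(H) > 0 and tr(H) > 0, so H is positive definite everywhere: convex.

convex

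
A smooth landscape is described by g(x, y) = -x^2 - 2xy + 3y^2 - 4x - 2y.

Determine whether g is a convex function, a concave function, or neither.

g is quadratic, so its Hessian is the constant matrix H = [[-2, -2], [-2, 6]].
det(H) = -16, tr(H) = 4.
det(H) < 0, so H is indefinite: neither convex nor concave.

neither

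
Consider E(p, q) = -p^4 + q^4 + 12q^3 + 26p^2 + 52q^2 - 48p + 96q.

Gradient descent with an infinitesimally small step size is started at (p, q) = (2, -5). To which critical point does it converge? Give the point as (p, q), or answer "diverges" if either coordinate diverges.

E is separable, so gradient descent decouples: p follows -∂E/∂p, q follows -∂E/∂q.
∂E/∂p = -4(p - 3)(p - 1)(p + 4); at p=2 this is 24, so p decreases.
∂E/∂q = 4(q + 2)(q + 3)(q + 4); at q=-5 this is -24, so q increases.
p converges to its nearest critical value 1 (a local min of the p-part); q converges to -4. The iterate converges to (1, -4).

(1, -4)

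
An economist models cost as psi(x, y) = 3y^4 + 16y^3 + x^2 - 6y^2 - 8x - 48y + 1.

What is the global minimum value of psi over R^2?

psi(x,y) separates as P(x) + Q(y) + 1, so its minimum is min P + min Q + 1.
P'(x) = 2x - 8 vanishes at x ∈ {4}; Q'(y) = 12(y - 1)(y + 1)(y + 4) vanishes at y ∈ {-4, -1, 1}.
Local minima of P (where P''>0): P(4)=-16. Local minima of Q: Q(-4)=-160, Q(1)=-35.
So the global minimum of psi is P(4) + Q(-4) + 1 = -16 − 160 + 1 = -175, attained at (4, -4).

-175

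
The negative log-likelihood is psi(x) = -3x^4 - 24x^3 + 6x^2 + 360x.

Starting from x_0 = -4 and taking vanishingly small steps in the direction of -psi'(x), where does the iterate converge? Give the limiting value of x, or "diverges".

-3

psi'(x) = -12(x - 2)(x + 3)(x + 5), so psi'(-4) = -72.
Gradient descent moves in the -psi' direction, i.e. x is increasing.
The nearest critical point in that direction is x = -3, where psi'' = 120 > 0 (a local minimum). The iterate converges there.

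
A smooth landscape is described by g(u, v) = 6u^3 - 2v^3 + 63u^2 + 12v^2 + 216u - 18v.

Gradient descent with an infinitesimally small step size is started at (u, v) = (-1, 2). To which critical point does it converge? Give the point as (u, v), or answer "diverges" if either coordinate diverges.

g is separable, so gradient descent decouples: u follows -∂g/∂u, v follows -∂g/∂v.
∂g/∂u = 18(u + 3)(u + 4); at u=-1 this is 108, so u decreases.
∂g/∂v = -6(v - 3)(v - 1); at v=2 this is 6, so v decreases.
u converges to its nearest critical value -3 (a local min of the u-part); v converges to 1. The iterate converges to (-3, 1).

(-3, 1)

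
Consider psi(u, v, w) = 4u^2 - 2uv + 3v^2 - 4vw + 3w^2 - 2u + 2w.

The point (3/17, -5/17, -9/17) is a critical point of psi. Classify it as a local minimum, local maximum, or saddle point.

The Hessian is constant: H = [[8, -2, 0], [-2, 6, -4], [0, -4, 6]].
Leading principal minors: Δ₁ = 8, Δ₂ = 44, Δ₃ = 136.
All leading minors are positive, so H is positive definite: a local minimum.

local minimum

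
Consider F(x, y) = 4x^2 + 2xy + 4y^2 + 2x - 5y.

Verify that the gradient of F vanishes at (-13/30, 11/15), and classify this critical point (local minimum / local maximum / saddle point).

∇F = (8x + 2y + 2, 2x + 8y - 5); substituting (-13/30, 11/15) gives ∇F = (0, 0), so (-13/30, 11/15) is indeed a critical point.
The Hessian of F is constant: H = [[8, 2], [2, 8]].
det(H) = 8·8 − 2² = 60.
det(H) > 0 and tr(H) = 16 > 0, so H is positive definite and the point is a local minimum.

local minimum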